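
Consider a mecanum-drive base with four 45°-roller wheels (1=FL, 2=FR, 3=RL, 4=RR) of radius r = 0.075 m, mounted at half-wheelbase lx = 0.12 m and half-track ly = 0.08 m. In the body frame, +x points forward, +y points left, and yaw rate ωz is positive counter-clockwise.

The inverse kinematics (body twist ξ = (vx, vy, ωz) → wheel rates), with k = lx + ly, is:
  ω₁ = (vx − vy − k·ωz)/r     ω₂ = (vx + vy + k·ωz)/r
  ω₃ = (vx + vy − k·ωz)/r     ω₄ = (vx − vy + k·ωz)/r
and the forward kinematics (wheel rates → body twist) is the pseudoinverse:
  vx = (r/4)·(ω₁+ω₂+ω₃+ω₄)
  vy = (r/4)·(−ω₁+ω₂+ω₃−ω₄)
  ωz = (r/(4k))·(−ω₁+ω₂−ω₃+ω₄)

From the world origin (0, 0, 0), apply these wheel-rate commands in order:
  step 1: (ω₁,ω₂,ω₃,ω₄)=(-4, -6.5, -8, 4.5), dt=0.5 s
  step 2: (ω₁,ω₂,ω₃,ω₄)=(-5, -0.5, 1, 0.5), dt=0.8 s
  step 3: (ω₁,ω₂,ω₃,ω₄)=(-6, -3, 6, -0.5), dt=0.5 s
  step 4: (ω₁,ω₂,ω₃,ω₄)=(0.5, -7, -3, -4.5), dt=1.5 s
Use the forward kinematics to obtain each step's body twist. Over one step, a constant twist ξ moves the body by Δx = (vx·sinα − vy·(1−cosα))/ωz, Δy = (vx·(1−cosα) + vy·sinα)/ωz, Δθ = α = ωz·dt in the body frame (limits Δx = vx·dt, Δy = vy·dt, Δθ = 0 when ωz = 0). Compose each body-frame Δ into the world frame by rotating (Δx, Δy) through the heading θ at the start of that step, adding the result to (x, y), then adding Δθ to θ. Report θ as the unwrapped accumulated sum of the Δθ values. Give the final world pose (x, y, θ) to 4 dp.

step 1: ξ=(vx,vy,ωz)=(-0.2625, -0.2812, 0.9375), dt=0.5 → body Δ=(-0.0941, -0.1657, 0.4687) → world pose (-0.0941, -0.1657, 0.4687)
step 2: ξ=(vx,vy,ωz)=(-0.0750, 0.0938, 0.3750), dt=0.8 → body Δ=(-0.0703, 0.0649, 0.3000) → world pose (-0.1862, -0.1395, 0.7687)
step 3: ξ=(vx,vy,ωz)=(-0.0656, 0.1781, -0.3281), dt=0.5 → body Δ=(-0.0254, 0.0913, -0.1641) → world pose (-0.2679, -0.0915, 0.6047)
step 4: ξ=(vx,vy,ωz)=(-0.2625, -0.1125, -0.8437), dt=1.5 → body Δ=(-0.3900, 0.0905, -1.2656) → world pose (-0.6402, -0.2388, -0.6609)

(-0.6402, -0.2388, -0.6609)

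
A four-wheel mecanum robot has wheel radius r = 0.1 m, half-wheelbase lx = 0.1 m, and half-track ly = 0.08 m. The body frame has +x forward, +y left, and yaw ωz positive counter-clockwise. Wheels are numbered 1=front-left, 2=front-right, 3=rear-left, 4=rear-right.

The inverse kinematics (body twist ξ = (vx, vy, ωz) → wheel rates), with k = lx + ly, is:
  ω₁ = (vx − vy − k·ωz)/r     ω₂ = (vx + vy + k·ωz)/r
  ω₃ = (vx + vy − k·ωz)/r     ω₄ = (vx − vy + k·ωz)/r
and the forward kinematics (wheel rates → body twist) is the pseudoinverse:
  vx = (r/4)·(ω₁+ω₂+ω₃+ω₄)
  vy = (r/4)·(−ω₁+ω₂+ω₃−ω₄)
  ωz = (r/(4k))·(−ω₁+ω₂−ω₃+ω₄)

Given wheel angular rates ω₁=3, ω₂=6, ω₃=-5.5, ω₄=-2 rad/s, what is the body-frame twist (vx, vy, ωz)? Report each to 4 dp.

(0.0375, -0.0125, 0.9028)

k = lx + ly = 0.1 + 0.08 = 0.1800
ω₁+ω₂+ω₃+ω₄ = 1.5000  →  vx = (0.1/4)·1.5000 = 0.0375
−ω₁+ω₂+ω₃−ω₄ = -0.5000  →  vy = (0.1/4)·-0.5000 = -0.0125
−ω₁+ω₂−ω₃+ω₄ = 6.5000  →  ωz = (0.1/0.7200)·6.5000 = 0.9028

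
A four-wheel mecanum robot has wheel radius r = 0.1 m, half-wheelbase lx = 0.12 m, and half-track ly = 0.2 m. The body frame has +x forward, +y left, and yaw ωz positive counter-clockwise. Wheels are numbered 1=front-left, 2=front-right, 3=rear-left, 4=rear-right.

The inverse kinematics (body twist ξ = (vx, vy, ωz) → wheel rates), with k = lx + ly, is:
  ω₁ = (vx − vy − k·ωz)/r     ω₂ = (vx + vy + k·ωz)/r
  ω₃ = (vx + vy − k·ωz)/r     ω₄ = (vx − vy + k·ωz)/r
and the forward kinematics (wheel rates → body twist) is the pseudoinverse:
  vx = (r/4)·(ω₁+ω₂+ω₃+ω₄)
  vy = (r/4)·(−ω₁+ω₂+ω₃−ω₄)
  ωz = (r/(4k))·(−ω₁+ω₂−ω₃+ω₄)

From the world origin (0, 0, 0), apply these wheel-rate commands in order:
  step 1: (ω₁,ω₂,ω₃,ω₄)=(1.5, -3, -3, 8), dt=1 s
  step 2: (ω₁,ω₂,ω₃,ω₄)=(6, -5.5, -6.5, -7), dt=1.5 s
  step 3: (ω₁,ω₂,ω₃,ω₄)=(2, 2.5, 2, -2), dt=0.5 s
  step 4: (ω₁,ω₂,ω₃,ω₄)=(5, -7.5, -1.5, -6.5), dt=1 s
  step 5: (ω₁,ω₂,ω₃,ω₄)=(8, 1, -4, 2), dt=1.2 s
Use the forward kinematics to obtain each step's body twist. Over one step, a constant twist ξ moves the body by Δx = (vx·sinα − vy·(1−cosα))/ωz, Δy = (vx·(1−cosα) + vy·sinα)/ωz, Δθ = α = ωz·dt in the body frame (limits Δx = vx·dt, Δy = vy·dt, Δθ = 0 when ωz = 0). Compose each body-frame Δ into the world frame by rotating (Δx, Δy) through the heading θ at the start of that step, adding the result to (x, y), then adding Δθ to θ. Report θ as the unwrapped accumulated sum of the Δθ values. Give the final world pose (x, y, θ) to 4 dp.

(-0.8012, -0.2173, -2.4961)

step 1: ξ=(vx,vy,ωz)=(0.0875, -0.3875, 0.5078), dt=1.0 → body Δ=(0.1801, -0.3493, 0.5078) → world pose (0.1801, -0.3493, 0.5078)
step 2: ξ=(vx,vy,ωz)=(-0.3250, -0.2750, -0.9375), dt=1.5 → body Δ=(-0.5873, 0.0005, -1.4062) → world pose (-0.3333, -0.6344, -0.8984)
step 3: ξ=(vx,vy,ωz)=(0.1125, 0.1125, -0.2734), dt=0.5 → body Δ=(0.0599, 0.0522, -0.1367) → world pose (-0.2551, -0.6488, -1.0352)
step 4: ξ=(vx,vy,ωz)=(-0.2625, -0.1875, -1.3672), dt=1.0 → body Δ=(-0.2974, 0.0189, -1.3672) → world pose (-0.3907, -0.3834, -2.4023)
step 5: ξ=(vx,vy,ωz)=(0.1750, -0.3250, -0.0781), dt=1.2 → body Δ=(0.1914, -0.3993, -0.0938) → world pose (-0.8012, -0.2173, -2.4961)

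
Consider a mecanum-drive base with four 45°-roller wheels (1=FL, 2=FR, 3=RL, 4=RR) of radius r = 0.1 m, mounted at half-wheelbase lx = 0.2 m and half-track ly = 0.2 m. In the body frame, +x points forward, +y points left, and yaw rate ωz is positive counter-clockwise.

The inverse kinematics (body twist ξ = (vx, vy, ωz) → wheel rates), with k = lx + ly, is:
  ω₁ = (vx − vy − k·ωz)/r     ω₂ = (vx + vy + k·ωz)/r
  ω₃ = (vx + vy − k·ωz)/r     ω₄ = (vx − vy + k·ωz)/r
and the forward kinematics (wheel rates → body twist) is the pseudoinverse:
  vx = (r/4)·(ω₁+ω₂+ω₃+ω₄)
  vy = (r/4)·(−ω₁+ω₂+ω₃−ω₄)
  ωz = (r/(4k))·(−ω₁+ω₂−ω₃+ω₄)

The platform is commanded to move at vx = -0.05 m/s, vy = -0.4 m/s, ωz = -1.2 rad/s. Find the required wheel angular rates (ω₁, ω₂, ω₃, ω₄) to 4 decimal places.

(8.3000, -9.3000, 0.3000, -1.3000)

k = lx + ly = 0.2 + 0.2 = 0.4000;  k·ωz = 0.4000·-1.2 = -0.4800
ω₁ (FL) = (vx − vy − k·ωz)/r = 0.8300/0.1 = 8.3000
ω₂ (FR) = (vx + vy + k·ωz)/r = -0.9300/0.1 = -9.3000
ω₃ (RL) = (vx + vy − k·ωz)/r = 0.0300/0.1 = 0.3000
ω₄ (RR) = (vx − vy + k·ωz)/r = -0.1300/0.1 = -1.3000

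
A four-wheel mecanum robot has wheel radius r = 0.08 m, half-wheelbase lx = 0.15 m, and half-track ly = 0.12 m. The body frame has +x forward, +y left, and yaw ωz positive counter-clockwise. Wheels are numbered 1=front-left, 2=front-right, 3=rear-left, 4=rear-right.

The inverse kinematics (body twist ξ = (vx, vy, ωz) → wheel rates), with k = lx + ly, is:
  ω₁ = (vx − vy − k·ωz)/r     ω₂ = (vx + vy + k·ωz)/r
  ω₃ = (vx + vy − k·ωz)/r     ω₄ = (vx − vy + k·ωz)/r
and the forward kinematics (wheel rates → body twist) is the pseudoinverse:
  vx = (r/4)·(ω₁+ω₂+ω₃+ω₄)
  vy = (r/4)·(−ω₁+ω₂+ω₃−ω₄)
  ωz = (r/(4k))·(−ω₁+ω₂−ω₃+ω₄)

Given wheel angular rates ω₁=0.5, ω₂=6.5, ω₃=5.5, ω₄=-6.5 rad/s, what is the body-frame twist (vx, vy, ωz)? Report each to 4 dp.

(0.1200, 0.3600, -0.4444)

k = lx + ly = 0.15 + 0.12 = 0.2700
ω₁+ω₂+ω₃+ω₄ = 6.0000  →  vx = (0.08/4)·6.0000 = 0.1200
−ω₁+ω₂+ω₃−ω₄ = 18.0000  →  vy = (0.08/4)·18.0000 = 0.3600
−ω₁+ω₂−ω₃+ω₄ = -6.0000  →  ωz = (0.08/1.0800)·-6.0000 = -0.4444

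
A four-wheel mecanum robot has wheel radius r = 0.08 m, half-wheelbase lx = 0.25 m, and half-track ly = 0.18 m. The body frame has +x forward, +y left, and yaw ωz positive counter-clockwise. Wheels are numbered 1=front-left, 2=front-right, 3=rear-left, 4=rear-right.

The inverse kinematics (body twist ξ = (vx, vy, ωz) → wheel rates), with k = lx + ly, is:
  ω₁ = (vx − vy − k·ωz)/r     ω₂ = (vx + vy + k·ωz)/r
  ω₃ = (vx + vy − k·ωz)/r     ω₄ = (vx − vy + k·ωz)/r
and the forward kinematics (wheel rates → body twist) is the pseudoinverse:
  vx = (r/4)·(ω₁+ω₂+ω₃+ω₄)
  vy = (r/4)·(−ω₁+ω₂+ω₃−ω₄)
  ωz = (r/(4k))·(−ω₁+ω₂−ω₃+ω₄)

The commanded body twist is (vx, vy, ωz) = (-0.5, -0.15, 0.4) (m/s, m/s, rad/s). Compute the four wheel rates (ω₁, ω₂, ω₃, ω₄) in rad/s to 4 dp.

(-6.5250, -5.9750, -10.2750, -2.2250)

k = lx + ly = 0.25 + 0.18 = 0.4300;  k·ωz = 0.4300·0.4 = 0.1720
ω₁ (FL) = (vx − vy − k·ωz)/r = -0.5220/0.08 = -6.5250
ω₂ (FR) = (vx + vy + k·ωz)/r = -0.4780/0.08 = -5.9750
ω₃ (RL) = (vx + vy − k·ωz)/r = -0.8220/0.08 = -10.2750
ω₄ (RR) = (vx − vy + k·ωz)/r = -0.1780/0.08 = -2.2250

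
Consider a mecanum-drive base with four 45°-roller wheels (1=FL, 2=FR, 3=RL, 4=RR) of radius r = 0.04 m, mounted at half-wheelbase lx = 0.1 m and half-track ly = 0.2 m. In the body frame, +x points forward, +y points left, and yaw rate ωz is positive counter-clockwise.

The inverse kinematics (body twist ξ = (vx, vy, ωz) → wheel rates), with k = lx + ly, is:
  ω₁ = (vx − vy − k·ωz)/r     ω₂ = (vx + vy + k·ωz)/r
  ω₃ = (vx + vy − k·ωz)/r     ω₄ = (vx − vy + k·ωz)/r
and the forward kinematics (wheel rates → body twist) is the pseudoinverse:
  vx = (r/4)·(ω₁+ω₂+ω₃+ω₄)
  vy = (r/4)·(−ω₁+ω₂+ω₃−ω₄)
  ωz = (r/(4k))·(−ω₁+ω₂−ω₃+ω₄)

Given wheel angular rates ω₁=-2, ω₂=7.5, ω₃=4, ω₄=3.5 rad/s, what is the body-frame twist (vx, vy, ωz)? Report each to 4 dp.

k = lx + ly = 0.1 + 0.2 = 0.3000
ω₁+ω₂+ω₃+ω₄ = 13.0000  →  vx = (0.04/4)·13.0000 = 0.1300
−ω₁+ω₂+ω₃−ω₄ = 10.0000  →  vy = (0.04/4)·10.0000 = 0.1000
−ω₁+ω₂−ω₃+ω₄ = 9.0000  →  ωz = (0.04/1.2000)·9.0000 = 0.3000

(0.1300, 0.1000, 0.3000)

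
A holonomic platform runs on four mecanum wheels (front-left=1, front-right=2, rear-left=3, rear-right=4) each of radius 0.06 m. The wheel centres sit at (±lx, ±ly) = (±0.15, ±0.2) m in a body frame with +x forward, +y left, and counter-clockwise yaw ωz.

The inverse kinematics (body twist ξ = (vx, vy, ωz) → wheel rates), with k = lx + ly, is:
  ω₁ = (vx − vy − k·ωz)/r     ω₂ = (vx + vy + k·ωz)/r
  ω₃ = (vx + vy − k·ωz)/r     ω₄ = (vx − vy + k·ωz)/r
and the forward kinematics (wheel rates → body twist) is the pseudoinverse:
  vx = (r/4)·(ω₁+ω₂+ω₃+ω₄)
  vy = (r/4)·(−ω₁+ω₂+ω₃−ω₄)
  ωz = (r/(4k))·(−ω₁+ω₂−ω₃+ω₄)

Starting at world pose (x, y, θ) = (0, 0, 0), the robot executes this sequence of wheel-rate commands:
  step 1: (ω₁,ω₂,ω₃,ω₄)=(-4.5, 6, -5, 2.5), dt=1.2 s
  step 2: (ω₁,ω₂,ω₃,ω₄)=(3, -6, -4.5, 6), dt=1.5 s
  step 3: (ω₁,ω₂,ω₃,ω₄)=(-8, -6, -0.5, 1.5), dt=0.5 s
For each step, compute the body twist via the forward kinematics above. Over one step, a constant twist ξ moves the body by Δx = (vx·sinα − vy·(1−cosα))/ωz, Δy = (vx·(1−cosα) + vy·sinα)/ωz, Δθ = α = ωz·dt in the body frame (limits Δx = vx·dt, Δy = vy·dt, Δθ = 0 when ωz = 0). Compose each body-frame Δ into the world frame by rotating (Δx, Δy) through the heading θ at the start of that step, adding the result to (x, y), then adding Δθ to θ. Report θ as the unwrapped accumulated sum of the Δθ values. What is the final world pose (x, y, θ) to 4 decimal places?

(0.2578, -0.3208, 1.1079)

step 1: ξ=(vx,vy,ωz)=(-0.0150, 0.0450, 0.7714), dt=1.2 → body Δ=(-0.0388, 0.0389, 0.9257) → world pose (-0.0388, 0.0389, 0.9257)
step 2: ξ=(vx,vy,ωz)=(-0.0225, -0.2925, 0.0643), dt=1.5 → body Δ=(-0.0126, -0.4397, 0.0964) → world pose (0.3050, -0.2356, 1.0221)
step 3: ξ=(vx,vy,ωz)=(-0.1950, 0.0000, 0.1714), dt=0.5 → body Δ=(-0.0974, -0.0042, 0.0857) → world pose (0.2578, -0.3208, 1.1079)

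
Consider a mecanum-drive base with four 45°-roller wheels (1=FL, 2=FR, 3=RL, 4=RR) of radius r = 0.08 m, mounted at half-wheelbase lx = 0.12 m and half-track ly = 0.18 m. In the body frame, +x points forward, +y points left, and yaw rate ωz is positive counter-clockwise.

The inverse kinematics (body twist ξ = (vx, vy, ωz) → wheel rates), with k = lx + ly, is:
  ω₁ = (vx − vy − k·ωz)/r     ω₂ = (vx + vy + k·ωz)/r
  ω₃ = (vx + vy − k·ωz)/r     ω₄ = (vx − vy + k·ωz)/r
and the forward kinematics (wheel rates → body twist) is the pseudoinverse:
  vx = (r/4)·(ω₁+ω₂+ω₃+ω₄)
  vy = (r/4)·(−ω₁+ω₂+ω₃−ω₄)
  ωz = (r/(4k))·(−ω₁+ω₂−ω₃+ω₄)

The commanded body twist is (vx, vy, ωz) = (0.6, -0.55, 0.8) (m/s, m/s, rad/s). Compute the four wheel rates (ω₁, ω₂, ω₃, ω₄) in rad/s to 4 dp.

k = lx + ly = 0.12 + 0.18 = 0.3000;  k·ωz = 0.3000·0.8 = 0.2400
ω₁ (FL) = (vx − vy − k·ωz)/r = 0.9100/0.08 = 11.3750
ω₂ (FR) = (vx + vy + k·ωz)/r = 0.2900/0.08 = 3.6250
ω₃ (RL) = (vx + vy − k·ωz)/r = -0.1900/0.08 = -2.3750
ω₄ (RR) = (vx − vy + k·ωz)/r = 1.3900/0.08 = 17.3750

(11.3750, 3.6250, -2.3750, 17.3750)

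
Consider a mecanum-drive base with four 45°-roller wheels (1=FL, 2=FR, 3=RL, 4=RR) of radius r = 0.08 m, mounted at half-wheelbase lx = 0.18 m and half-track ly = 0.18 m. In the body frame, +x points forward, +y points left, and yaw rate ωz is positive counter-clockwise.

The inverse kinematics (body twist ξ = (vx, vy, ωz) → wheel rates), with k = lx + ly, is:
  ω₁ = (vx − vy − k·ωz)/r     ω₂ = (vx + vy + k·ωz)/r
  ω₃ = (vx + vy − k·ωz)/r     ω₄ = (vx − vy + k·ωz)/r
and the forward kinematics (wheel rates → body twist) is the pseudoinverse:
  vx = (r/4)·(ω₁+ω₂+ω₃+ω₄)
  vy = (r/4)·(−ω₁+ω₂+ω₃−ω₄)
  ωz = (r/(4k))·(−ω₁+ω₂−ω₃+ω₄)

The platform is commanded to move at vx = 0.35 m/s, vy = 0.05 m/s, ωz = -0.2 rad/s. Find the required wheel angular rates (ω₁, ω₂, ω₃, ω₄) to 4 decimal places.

k = lx + ly = 0.18 + 0.18 = 0.3600;  k·ωz = 0.3600·-0.2 = -0.0720
ω₁ (FL) = (vx − vy − k·ωz)/r = 0.3720/0.08 = 4.6500
ω₂ (FR) = (vx + vy + k·ωz)/r = 0.3280/0.08 = 4.1000
ω₃ (RL) = (vx + vy − k·ωz)/r = 0.4720/0.08 = 5.9000
ω₄ (RR) = (vx − vy + k·ωz)/r = 0.2280/0.08 = 2.8500

(4.6500, 4.1000, 5.9000, 2.8500)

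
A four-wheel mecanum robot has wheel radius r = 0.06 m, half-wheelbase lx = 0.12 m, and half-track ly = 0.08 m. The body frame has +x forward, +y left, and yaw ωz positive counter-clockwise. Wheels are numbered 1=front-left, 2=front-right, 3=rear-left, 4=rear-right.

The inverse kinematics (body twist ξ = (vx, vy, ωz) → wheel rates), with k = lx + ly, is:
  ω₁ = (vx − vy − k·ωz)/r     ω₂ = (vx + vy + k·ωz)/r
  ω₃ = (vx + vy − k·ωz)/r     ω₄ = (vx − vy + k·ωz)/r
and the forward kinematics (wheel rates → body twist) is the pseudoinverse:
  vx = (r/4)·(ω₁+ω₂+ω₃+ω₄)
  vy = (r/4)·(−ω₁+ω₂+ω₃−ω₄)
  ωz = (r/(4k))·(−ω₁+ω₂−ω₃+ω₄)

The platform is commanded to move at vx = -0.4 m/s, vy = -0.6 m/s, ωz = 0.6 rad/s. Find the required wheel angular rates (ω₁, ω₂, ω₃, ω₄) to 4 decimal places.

(1.3333, -14.6667, -18.6667, 5.3333)

k = lx + ly = 0.12 + 0.08 = 0.2000;  k·ωz = 0.2000·0.6 = 0.1200
ω₁ (FL) = (vx − vy − k·ωz)/r = 0.0800/0.06 = 1.3333
ω₂ (FR) = (vx + vy + k·ωz)/r = -0.8800/0.06 = -14.6667
ω₃ (RL) = (vx + vy − k·ωz)/r = -1.1200/0.06 = -18.6667
ω₄ (RR) = (vx − vy + k·ωz)/r = 0.3200/0.06 = 5.3333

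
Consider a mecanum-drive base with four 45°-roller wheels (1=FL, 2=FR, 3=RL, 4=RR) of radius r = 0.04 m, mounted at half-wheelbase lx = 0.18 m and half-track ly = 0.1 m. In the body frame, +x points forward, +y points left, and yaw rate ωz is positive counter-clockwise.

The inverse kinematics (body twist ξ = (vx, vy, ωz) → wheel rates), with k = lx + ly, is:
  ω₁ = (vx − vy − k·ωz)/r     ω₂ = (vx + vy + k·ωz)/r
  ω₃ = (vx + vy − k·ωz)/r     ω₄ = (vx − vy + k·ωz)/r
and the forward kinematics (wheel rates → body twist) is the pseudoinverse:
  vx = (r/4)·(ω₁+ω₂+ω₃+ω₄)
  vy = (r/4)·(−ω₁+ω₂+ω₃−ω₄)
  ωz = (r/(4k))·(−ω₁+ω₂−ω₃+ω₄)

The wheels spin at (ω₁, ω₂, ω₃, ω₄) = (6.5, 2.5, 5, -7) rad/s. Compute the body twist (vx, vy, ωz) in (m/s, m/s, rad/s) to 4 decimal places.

k = lx + ly = 0.18 + 0.1 = 0.2800
ω₁+ω₂+ω₃+ω₄ = 7.0000  →  vx = (0.04/4)·7.0000 = 0.0700
−ω₁+ω₂+ω₃−ω₄ = 8.0000  →  vy = (0.04/4)·8.0000 = 0.0800
−ω₁+ω₂−ω₃+ω₄ = -16.0000  →  ωz = (0.04/1.1200)·-16.0000 = -0.5714

(0.0700, 0.0800, -0.5714)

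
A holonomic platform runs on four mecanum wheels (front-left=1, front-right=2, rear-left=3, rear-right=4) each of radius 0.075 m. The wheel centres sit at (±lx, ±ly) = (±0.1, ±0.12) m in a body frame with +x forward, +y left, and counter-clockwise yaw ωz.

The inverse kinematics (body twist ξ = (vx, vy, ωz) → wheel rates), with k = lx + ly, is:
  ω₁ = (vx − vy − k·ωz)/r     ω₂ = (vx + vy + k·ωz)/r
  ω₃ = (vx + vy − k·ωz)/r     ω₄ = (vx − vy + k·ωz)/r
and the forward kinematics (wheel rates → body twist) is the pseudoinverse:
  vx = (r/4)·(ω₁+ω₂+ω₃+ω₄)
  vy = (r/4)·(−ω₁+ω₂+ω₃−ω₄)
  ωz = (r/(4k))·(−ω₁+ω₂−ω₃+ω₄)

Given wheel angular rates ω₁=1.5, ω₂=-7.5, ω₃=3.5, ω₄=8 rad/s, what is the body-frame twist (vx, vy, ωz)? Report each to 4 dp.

(0.1031, -0.2531, -0.3835)

k = lx + ly = 0.1 + 0.12 = 0.2200
ω₁+ω₂+ω₃+ω₄ = 5.5000  →  vx = (0.075/4)·5.5000 = 0.1031
−ω₁+ω₂+ω₃−ω₄ = -13.5000  →  vy = (0.075/4)·-13.5000 = -0.2531
−ω₁+ω₂−ω₃+ω₄ = -4.5000  →  ωz = (0.075/0.8800)·-4.5000 = -0.3835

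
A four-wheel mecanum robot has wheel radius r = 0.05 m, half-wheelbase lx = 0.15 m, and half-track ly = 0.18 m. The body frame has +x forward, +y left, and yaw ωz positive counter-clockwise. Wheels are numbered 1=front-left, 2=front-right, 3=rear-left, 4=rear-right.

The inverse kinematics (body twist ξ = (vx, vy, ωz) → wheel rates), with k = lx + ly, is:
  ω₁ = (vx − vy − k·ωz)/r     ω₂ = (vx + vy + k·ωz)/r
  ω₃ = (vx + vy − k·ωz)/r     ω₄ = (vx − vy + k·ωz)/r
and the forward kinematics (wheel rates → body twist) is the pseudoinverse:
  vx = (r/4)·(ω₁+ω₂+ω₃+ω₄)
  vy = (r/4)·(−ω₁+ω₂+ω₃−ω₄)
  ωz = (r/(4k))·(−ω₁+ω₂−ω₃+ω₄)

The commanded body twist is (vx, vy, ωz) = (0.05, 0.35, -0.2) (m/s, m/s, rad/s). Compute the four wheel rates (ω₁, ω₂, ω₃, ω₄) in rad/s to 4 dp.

k = lx + ly = 0.15 + 0.18 = 0.3300;  k·ωz = 0.3300·-0.2 = -0.0660
ω₁ (FL) = (vx − vy − k·ωz)/r = -0.2340/0.05 = -4.6800
ω₂ (FR) = (vx + vy + k·ωz)/r = 0.3340/0.05 = 6.6800
ω₃ (RL) = (vx + vy − k·ωz)/r = 0.4660/0.05 = 9.3200
ω₄ (RR) = (vx − vy + k·ωz)/r = -0.3660/0.05 = -7.3200

(-4.6800, 6.6800, 9.3200, -7.3200)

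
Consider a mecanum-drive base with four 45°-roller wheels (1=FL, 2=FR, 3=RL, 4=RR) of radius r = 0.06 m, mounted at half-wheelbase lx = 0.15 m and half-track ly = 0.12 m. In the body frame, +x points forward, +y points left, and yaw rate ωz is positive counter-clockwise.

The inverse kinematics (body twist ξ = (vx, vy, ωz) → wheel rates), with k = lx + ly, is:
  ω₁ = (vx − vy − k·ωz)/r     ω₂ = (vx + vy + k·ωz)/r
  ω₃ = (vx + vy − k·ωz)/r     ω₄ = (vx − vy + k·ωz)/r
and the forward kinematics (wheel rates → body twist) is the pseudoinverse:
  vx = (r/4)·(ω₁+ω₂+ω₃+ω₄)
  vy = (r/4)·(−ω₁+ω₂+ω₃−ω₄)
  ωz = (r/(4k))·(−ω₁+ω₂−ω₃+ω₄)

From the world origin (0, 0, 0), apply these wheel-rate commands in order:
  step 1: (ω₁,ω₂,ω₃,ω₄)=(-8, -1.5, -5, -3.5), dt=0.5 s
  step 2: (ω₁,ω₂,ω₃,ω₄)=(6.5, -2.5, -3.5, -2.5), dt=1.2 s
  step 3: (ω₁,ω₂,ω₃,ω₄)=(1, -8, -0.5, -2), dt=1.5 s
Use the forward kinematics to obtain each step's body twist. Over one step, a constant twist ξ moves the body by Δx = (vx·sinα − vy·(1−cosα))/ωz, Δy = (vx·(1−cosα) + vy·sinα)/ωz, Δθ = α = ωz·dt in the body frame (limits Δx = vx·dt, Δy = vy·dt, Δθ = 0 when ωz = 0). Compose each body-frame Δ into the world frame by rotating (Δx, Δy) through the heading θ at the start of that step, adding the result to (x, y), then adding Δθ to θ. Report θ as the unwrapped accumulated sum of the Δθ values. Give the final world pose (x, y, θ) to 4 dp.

(-0.4444, -0.1327, -1.1861)

step 1: ξ=(vx,vy,ωz)=(-0.2700, 0.0750, 0.4444), dt=0.5 → body Δ=(-0.1380, 0.0223, 0.2222) → world pose (-0.1380, 0.0223, 0.2222)
step 2: ξ=(vx,vy,ωz)=(-0.0300, -0.1500, -0.4444), dt=1.2 → body Δ=(-0.0812, -0.1622, -0.5333) → world pose (-0.1815, -0.1539, -0.3111)
step 3: ξ=(vx,vy,ωz)=(-0.1425, -0.1125, -0.5833), dt=1.5 → body Δ=(-0.2567, -0.0603, -0.8750) → world pose (-0.4444, -0.1327, -1.1861)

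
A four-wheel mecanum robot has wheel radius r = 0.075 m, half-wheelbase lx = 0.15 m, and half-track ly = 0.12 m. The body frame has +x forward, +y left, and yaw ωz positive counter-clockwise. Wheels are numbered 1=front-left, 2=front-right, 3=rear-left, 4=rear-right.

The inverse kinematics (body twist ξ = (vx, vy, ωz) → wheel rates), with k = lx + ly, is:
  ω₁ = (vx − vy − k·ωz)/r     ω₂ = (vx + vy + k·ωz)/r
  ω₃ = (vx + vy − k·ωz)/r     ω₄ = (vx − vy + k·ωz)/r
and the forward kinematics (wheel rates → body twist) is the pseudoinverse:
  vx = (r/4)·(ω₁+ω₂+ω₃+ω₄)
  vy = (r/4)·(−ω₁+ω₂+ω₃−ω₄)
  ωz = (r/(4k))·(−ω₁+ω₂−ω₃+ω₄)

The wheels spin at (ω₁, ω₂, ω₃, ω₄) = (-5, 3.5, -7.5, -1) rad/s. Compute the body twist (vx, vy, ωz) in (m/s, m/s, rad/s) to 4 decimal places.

(-0.1875, 0.0375, 1.0417)

k = lx + ly = 0.15 + 0.12 = 0.2700
ω₁+ω₂+ω₃+ω₄ = -10.0000  →  vx = (0.075/4)·-10.0000 = -0.1875
−ω₁+ω₂+ω₃−ω₄ = 2.0000  →  vy = (0.075/4)·2.0000 = 0.0375
−ω₁+ω₂−ω₃+ω₄ = 15.0000  →  ωz = (0.075/1.0800)·15.0000 = 1.0417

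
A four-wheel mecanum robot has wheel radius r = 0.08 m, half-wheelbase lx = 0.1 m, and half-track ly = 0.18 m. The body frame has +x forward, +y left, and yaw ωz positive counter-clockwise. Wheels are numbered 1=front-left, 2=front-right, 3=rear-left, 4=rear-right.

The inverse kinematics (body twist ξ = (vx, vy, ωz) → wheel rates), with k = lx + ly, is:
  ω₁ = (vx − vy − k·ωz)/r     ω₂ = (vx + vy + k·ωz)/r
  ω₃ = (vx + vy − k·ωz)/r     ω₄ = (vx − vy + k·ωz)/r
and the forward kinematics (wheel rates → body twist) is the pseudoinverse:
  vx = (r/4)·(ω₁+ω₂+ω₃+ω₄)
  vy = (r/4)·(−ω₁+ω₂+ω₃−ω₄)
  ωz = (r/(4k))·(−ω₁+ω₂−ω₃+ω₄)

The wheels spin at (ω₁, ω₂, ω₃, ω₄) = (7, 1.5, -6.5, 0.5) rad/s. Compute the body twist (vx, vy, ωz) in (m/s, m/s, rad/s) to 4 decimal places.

(0.0500, -0.2500, 0.1071)

k = lx + ly = 0.1 + 0.18 = 0.2800
ω₁+ω₂+ω₃+ω₄ = 2.5000  →  vx = (0.08/4)·2.5000 = 0.0500
−ω₁+ω₂+ω₃−ω₄ = -12.5000  →  vy = (0.08/4)·-12.5000 = -0.2500
−ω₁+ω₂−ω₃+ω₄ = 1.5000  →  ωz = (0.08/1.1200)·1.5000 = 0.1071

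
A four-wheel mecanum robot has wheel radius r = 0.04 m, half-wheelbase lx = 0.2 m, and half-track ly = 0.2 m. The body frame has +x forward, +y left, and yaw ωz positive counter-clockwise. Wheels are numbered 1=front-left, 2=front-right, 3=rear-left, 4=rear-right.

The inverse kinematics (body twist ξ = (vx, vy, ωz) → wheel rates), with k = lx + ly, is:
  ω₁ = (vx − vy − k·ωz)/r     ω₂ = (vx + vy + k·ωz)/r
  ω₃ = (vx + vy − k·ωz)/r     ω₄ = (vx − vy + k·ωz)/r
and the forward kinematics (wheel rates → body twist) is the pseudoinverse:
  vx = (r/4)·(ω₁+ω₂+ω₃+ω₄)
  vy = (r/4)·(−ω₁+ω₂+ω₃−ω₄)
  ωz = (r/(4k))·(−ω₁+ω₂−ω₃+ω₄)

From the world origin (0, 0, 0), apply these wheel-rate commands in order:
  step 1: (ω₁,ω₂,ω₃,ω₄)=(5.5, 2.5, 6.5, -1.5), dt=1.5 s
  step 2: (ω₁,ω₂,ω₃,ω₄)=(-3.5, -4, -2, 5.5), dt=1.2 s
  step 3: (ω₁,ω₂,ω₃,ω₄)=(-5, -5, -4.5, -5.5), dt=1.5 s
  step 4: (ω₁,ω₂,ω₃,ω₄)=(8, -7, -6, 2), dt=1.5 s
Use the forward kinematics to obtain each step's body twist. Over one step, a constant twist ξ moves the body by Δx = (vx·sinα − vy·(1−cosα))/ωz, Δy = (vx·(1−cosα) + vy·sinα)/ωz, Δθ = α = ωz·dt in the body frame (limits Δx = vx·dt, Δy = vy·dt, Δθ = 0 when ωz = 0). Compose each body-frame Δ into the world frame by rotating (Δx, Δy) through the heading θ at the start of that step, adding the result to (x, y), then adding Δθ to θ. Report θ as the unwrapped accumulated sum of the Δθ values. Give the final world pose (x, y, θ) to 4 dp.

(-0.3259, -0.2674, -0.5025)

step 1: ξ=(vx,vy,ωz)=(0.1300, 0.0500, -0.2750), dt=1.5 → body Δ=(0.2048, 0.0332, -0.4125) → world pose (0.2048, 0.0332, -0.4125)
step 2: ξ=(vx,vy,ωz)=(-0.0400, -0.0800, 0.1750), dt=1.2 → body Δ=(-0.0376, -0.1003, 0.2100) → world pose (0.1301, -0.0436, -0.2025)
step 3: ξ=(vx,vy,ωz)=(-0.2000, 0.0100, -0.0250), dt=1.5 → body Δ=(-0.2996, 0.0206, -0.0375) → world pose (-0.1593, 0.0369, -0.2400)
step 4: ξ=(vx,vy,ωz)=(-0.0300, -0.2300, -0.1750), dt=1.5 → body Δ=(-0.0895, -0.3352, -0.2625) → world pose (-0.3259, -0.2674, -0.5025)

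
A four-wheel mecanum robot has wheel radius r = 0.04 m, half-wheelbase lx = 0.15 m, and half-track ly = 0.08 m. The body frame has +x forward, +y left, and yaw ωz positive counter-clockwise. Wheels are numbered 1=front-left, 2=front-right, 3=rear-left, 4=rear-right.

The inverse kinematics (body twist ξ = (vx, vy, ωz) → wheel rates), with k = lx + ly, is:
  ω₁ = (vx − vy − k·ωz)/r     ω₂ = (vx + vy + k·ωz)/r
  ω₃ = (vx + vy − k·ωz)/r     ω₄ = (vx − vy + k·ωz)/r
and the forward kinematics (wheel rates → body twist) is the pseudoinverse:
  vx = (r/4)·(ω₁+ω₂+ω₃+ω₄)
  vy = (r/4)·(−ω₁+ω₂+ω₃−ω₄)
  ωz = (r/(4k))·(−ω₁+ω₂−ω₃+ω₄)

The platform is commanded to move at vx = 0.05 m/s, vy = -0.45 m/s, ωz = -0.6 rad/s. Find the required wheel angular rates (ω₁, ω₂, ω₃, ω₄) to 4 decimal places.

(15.9500, -13.4500, -6.5500, 9.0500)

k = lx + ly = 0.15 + 0.08 = 0.2300;  k·ωz = 0.2300·-0.6 = -0.1380
ω₁ (FL) = (vx − vy − k·ωz)/r = 0.6380/0.04 = 15.9500
ω₂ (FR) = (vx + vy + k·ωz)/r = -0.5380/0.04 = -13.4500
ω₃ (RL) = (vx + vy − k·ωz)/r = -0.2620/0.04 = -6.5500
ω₄ (RR) = (vx − vy + k·ωz)/r = 0.3620/0.04 = 9.0500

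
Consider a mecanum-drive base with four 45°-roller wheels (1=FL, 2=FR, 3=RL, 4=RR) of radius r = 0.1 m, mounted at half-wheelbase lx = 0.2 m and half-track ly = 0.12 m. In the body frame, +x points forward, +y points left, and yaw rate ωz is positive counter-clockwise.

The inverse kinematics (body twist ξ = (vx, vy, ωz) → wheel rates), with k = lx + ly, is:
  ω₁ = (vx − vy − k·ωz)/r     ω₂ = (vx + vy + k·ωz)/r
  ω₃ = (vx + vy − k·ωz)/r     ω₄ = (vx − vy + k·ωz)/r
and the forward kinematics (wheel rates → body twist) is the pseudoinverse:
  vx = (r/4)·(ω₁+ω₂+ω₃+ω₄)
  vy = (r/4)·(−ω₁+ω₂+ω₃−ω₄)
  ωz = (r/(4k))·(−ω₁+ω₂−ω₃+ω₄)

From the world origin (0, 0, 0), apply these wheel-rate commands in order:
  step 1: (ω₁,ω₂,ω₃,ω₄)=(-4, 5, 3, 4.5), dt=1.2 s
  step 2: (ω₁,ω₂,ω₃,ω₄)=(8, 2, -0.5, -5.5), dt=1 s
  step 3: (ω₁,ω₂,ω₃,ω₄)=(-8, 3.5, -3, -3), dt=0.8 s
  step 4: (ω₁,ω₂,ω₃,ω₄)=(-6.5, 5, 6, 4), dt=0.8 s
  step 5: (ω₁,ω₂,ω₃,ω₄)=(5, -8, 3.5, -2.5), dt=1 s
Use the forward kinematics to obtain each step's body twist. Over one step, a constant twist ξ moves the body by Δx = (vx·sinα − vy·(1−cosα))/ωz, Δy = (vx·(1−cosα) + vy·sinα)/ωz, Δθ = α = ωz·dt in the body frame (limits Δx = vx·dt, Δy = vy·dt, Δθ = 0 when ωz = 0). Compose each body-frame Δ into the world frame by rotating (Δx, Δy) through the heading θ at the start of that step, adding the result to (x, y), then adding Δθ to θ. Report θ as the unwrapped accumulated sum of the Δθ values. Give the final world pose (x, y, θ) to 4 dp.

(-0.1826, 0.5517, -0.0469)

step 1: ξ=(vx,vy,ωz)=(0.2125, 0.1875, 0.8203), dt=1.2 → body Δ=(0.1137, 0.3061, 0.9844) → world pose (0.1137, 0.3061, 0.9844)
step 2: ξ=(vx,vy,ωz)=(0.1000, -0.0250, -0.8594), dt=1.0 → body Δ=(0.0780, -0.0624, -0.8594) → world pose (0.2089, 0.3365, 0.1250)
step 3: ξ=(vx,vy,ωz)=(-0.2625, 0.2875, 0.8984), dt=0.8 → body Δ=(-0.2715, 0.1384, 0.7188) → world pose (-0.0778, 0.4400, 0.8438)
step 4: ξ=(vx,vy,ωz)=(0.2125, 0.3375, 0.7422), dt=0.8 → body Δ=(0.0824, 0.3034, 0.5938) → world pose (-0.2498, 0.7032, 1.4375)
step 5: ξ=(vx,vy,ωz)=(-0.0500, -0.1750, -1.4844), dt=1.0 → body Δ=(-0.1413, -0.0867, -1.4844) → world pose (-0.1826, 0.5517, -0.0469)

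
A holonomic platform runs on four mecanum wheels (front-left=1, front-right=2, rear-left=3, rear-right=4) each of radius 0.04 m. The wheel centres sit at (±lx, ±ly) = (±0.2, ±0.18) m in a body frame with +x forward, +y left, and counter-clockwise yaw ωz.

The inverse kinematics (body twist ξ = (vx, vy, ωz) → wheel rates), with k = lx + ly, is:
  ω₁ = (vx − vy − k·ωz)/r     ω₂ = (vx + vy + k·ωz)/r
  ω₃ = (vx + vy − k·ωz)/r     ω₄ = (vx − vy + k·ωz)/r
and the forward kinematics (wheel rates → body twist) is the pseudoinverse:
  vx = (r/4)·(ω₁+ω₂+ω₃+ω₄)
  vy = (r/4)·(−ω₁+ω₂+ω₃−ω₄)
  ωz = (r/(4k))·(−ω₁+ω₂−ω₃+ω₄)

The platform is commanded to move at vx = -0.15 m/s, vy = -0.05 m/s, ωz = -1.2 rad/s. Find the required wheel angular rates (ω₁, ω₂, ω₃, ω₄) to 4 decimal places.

k = lx + ly = 0.2 + 0.18 = 0.3800;  k·ωz = 0.3800·-1.2 = -0.4560
ω₁ (FL) = (vx − vy − k·ωz)/r = 0.3560/0.04 = 8.9000
ω₂ (FR) = (vx + vy + k·ωz)/r = -0.6560/0.04 = -16.4000
ω₃ (RL) = (vx + vy − k·ωz)/r = 0.2560/0.04 = 6.4000
ω₄ (RR) = (vx − vy + k·ωz)/r = -0.5560/0.04 = -13.9000

(8.9000, -16.4000, 6.4000, -13.9000)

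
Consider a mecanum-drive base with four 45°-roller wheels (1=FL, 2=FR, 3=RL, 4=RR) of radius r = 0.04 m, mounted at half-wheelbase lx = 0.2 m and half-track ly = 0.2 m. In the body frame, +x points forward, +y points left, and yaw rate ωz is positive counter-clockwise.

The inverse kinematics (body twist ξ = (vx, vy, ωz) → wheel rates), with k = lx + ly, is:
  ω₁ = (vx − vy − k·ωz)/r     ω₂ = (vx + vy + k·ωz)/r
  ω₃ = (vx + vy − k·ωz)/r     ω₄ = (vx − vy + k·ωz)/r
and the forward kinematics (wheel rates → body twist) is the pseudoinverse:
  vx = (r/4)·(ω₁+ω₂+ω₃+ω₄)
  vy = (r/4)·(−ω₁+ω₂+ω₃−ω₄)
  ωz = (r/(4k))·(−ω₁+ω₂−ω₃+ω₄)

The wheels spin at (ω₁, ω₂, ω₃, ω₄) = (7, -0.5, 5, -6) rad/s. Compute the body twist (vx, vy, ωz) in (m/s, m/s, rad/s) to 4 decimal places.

k = lx + ly = 0.2 + 0.2 = 0.4000
ω₁+ω₂+ω₃+ω₄ = 5.5000  →  vx = (0.04/4)·5.5000 = 0.0550
−ω₁+ω₂+ω₃−ω₄ = 3.5000  →  vy = (0.04/4)·3.5000 = 0.0350
−ω₁+ω₂−ω₃+ω₄ = -18.5000  →  ωz = (0.04/1.6000)·-18.5000 = -0.4625

(0.0550, 0.0350, -0.4625)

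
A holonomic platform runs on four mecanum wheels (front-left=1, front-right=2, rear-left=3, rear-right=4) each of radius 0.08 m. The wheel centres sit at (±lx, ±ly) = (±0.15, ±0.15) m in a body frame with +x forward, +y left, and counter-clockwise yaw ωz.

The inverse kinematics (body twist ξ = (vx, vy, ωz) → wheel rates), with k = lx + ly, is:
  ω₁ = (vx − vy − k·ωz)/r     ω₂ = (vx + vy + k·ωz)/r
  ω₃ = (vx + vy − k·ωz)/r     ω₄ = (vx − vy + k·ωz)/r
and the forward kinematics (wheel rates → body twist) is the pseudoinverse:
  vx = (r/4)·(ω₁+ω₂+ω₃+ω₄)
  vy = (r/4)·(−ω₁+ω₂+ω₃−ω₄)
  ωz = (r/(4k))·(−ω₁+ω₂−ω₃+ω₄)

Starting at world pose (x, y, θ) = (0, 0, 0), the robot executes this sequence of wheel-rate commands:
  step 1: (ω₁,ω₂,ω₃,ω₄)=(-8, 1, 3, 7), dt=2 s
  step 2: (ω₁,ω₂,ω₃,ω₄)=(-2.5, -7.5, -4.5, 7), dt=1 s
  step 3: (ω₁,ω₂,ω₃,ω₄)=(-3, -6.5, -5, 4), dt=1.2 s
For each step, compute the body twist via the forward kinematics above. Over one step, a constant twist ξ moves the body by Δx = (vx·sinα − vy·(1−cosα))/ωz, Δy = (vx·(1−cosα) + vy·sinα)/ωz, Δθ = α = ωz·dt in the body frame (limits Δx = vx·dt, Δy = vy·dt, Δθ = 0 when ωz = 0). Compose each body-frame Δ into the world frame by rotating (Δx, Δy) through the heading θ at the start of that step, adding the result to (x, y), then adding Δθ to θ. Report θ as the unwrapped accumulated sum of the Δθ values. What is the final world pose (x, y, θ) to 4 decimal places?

step 1: ξ=(vx,vy,ωz)=(0.0600, 0.1000, 0.8667), dt=2.0 → body Δ=(-0.0657, 0.1943, 1.7333) → world pose (-0.0657, 0.1943, 1.7333)
step 2: ξ=(vx,vy,ωz)=(-0.1500, -0.3300, 0.4333), dt=1.0 → body Δ=(-0.0750, -0.3518, 0.4333) → world pose (0.2935, 0.1772, 2.1667)
step 3: ξ=(vx,vy,ωz)=(-0.2100, -0.2500, 0.3667), dt=1.2 → body Δ=(-0.1790, -0.3450, 0.4400) → world pose (0.6795, 0.2227, 2.6067)

(0.6795, 0.2227, 2.6067)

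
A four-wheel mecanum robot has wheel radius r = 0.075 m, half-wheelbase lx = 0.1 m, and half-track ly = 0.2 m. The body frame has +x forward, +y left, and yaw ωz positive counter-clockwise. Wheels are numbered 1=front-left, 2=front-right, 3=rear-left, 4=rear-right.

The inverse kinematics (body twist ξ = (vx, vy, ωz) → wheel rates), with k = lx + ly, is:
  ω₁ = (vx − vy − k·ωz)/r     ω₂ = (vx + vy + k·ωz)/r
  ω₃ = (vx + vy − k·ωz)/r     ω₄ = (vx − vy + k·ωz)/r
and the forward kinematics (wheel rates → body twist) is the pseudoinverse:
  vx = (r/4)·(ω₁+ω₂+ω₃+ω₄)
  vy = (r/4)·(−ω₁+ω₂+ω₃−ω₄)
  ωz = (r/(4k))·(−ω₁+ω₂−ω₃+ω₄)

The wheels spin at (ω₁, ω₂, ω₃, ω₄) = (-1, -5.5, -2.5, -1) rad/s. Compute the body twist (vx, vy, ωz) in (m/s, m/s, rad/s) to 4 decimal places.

(-0.1875, -0.1125, -0.1875)

k = lx + ly = 0.1 + 0.2 = 0.3000
ω₁+ω₂+ω₃+ω₄ = -10.0000  →  vx = (0.075/4)·-10.0000 = -0.1875
−ω₁+ω₂+ω₃−ω₄ = -6.0000  →  vy = (0.075/4)·-6.0000 = -0.1125
−ω₁+ω₂−ω₃+ω₄ = -3.0000  →  ωz = (0.075/1.2000)·-3.0000 = -0.1875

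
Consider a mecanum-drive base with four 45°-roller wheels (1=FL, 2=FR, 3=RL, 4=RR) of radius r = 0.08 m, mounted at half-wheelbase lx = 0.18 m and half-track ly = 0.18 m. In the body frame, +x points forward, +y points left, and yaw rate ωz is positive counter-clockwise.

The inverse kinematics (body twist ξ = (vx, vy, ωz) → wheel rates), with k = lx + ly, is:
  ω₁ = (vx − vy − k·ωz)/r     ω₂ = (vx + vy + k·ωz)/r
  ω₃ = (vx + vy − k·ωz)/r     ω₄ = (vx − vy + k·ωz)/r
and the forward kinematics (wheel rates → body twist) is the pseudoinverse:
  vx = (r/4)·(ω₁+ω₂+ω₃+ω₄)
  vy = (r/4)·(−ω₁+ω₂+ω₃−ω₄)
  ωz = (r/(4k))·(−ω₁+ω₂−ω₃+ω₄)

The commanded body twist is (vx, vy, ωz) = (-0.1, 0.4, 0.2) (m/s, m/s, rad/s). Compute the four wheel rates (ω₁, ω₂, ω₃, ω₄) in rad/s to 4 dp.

k = lx + ly = 0.18 + 0.18 = 0.3600;  k·ωz = 0.3600·0.2 = 0.0720
ω₁ (FL) = (vx − vy − k·ωz)/r = -0.5720/0.08 = -7.1500
ω₂ (FR) = (vx + vy + k·ωz)/r = 0.3720/0.08 = 4.6500
ω₃ (RL) = (vx + vy − k·ωz)/r = 0.2280/0.08 = 2.8500
ω₄ (RR) = (vx − vy + k·ωz)/r = -0.4280/0.08 = -5.3500

(-7.1500, 4.6500, 2.8500, -5.3500)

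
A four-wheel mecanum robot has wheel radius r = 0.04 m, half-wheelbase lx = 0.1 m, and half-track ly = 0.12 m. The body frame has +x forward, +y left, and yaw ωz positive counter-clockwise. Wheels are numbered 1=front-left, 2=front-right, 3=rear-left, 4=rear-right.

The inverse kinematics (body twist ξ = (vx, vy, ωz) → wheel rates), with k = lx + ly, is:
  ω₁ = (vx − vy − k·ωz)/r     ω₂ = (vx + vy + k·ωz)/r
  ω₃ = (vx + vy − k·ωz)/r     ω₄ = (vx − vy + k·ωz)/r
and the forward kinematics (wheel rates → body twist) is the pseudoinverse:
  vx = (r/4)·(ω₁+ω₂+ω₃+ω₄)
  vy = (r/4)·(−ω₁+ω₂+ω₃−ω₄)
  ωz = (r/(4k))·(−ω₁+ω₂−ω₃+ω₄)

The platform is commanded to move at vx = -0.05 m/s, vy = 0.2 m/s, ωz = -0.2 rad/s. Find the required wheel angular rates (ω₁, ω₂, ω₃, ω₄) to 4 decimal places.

k = lx + ly = 0.1 + 0.12 = 0.2200;  k·ωz = 0.2200·-0.2 = -0.0440
ω₁ (FL) = (vx − vy − k·ωz)/r = -0.2060/0.04 = -5.1500
ω₂ (FR) = (vx + vy + k·ωz)/r = 0.1060/0.04 = 2.6500
ω₃ (RL) = (vx + vy − k·ωz)/r = 0.1940/0.04 = 4.8500
ω₄ (RR) = (vx − vy + k·ωz)/r = -0.2940/0.04 = -7.3500

(-5.1500, 2.6500, 4.8500, -7.3500)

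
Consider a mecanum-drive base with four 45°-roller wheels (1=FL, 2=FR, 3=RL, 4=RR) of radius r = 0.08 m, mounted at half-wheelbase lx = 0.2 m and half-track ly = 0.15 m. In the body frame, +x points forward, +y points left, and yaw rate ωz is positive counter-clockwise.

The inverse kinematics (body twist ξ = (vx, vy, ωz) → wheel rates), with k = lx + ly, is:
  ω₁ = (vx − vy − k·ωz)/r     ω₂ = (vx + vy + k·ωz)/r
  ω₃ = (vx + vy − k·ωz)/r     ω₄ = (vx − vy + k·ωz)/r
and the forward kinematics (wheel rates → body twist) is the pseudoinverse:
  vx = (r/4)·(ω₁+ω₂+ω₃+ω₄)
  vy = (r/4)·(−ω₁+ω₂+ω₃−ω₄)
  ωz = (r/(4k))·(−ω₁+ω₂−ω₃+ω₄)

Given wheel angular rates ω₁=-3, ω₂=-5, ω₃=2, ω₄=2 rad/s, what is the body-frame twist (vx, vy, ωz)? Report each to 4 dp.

(-0.0800, -0.0400, -0.1143)

k = lx + ly = 0.2 + 0.15 = 0.3500
ω₁+ω₂+ω₃+ω₄ = -4.0000  →  vx = (0.08/4)·-4.0000 = -0.0800
−ω₁+ω₂+ω₃−ω₄ = -2.0000  →  vy = (0.08/4)·-2.0000 = -0.0400
−ω₁+ω₂−ω₃+ω₄ = -2.0000  →  ωz = (0.08/1.4000)·-2.0000 = -0.1143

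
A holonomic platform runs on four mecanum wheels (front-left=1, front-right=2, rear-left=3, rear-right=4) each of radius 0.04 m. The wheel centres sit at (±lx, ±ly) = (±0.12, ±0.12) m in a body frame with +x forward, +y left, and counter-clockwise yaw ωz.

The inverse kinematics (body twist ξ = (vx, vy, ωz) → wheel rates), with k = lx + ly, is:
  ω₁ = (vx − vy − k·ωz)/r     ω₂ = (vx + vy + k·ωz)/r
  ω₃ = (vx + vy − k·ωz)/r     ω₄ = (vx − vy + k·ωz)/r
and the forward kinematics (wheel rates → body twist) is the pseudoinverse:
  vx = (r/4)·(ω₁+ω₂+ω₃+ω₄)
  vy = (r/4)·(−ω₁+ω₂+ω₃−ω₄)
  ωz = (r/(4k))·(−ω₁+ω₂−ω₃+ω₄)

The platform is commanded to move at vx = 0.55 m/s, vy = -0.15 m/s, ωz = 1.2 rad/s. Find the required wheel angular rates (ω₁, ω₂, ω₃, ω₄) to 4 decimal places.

k = lx + ly = 0.12 + 0.12 = 0.2400;  k·ωz = 0.2400·1.2 = 0.2880
ω₁ (FL) = (vx − vy − k·ωz)/r = 0.4120/0.04 = 10.3000
ω₂ (FR) = (vx + vy + k·ωz)/r = 0.6880/0.04 = 17.2000
ω₃ (RL) = (vx + vy − k·ωz)/r = 0.1120/0.04 = 2.8000
ω₄ (RR) = (vx − vy + k·ωz)/r = 0.9880/0.04 = 24.7000

(10.3000, 17.2000, 2.8000, 24.7000)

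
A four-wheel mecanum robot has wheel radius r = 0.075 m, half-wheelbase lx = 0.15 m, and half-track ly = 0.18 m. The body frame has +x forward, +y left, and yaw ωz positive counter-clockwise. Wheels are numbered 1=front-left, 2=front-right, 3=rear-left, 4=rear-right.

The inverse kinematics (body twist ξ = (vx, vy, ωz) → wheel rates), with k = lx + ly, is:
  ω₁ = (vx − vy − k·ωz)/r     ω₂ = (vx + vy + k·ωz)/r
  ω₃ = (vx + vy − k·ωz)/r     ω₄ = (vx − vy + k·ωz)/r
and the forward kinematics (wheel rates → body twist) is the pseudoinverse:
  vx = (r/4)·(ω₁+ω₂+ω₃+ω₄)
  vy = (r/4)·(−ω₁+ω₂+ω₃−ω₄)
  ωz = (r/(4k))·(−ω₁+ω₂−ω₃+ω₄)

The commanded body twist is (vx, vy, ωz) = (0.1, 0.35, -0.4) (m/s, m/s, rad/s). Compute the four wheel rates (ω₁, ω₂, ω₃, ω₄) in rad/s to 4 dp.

(-1.5733, 4.2400, 7.7600, -5.0933)

k = lx + ly = 0.15 + 0.18 = 0.3300;  k·ωz = 0.3300·-0.4 = -0.1320
ω₁ (FL) = (vx − vy − k·ωz)/r = -0.1180/0.075 = -1.5733
ω₂ (FR) = (vx + vy + k·ωz)/r = 0.3180/0.075 = 4.2400
ω₃ (RL) = (vx + vy − k·ωz)/r = 0.5820/0.075 = 7.7600
ω₄ (RR) = (vx − vy + k·ωz)/r = -0.3820/0.075 = -5.0933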